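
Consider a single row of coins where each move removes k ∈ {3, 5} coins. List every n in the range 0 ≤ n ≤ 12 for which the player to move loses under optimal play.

0, 1, 2, 8, 9, 10

Compute g(0), g(1), … for moves {3, 5}:
g(0) = mex{} = 0
g(1) = mex{} = 0
g(2) = mex{} = 0
g(3) = mex{0} = 1
g(4) = mex{0} = 1
g(5) = mex{0} = 1
g(6) = mex{0,1} = 2
g(7) = mex{0,1} = 2
g(8) = mex{1} = 0
g(9) = mex{1,2} = 0
g(10) = mex{1,2} = 0
g(11) = mex{0,2} = 1
g(12) = mex{0,2} = 1
The P-positions (g = 0) in 0..12 are 0, 1, 2, 8, 9, 10.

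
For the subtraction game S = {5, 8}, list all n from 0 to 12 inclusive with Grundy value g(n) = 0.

0, 1, 2, 3, 4

Grundy values for subtraction set {5, 8}:
k:     0  1  2  3  4  5  6  7  8  9 10 11 12
g(k):  0  0  0  0  0  1  1  1  1  1  2  2  2
The P-positions (g = 0) in 0..12 are 0, 1, 2, 3, 4.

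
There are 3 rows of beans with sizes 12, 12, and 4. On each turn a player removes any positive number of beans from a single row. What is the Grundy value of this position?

Write each in binary and XOR column by column:
  1100  (12)
  1100  (12)
  0100  (4)
  ----
  0100  (4)

4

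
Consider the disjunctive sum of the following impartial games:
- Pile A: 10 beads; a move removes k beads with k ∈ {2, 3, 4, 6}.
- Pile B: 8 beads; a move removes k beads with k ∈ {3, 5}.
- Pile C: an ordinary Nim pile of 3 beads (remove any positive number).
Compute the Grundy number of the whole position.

Build the Grundy sequence for pile A with g(k) = mex{g(k−s) : s ∈ {2, 3, 4, 6}, s ≤ k}:
k:     0  1  2  3  4  5  6  7  8  9 10
g(k):  0  0  1  1  2  2  3  3  0  0  1
So g(10) = 1.
Grundy values for pile B (subtraction set {3, 5}):
k:     0  1  2  3  4  5  6  7  8
g(k):  0  0  0  1  1  1  2  2  0
So g(8) = 0.
Pile C is a plain Nim pile of size 3, so its Grundy value is 3.
The value of a disjunctive sum is the nim-sum of the parts.
Combined value = 1 XOR 0 XOR 3 = 2.

2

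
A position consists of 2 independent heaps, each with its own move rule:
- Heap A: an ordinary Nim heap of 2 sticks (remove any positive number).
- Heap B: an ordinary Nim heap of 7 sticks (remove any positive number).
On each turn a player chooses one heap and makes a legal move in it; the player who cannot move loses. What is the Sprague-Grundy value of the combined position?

5

Heap A is a plain Nim heap of size 2, so its Grundy value is 2.
Heap B is a plain Nim heap of size 7, so its Grundy value is 7.
The value of a disjunctive sum is the nim-sum of the parts.
Combined value = 2 XOR 7 = 5.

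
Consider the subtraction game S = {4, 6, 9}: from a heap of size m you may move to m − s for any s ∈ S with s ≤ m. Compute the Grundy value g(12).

3

Grundy values for subtraction set {4, 6, 9}:
g(0) = mex{} = 0
g(1) = mex{} = 0
g(2) = mex{} = 0
g(3) = mex{} = 0
g(4) = mex{0} = 1
g(5) = mex{0} = 1
g(6) = mex{0} = 1
g(7) = mex{0} = 1
g(8) = mex{0,1} = 2
g(9) = mex{0,1} = 2
g(10) = mex{0,1} = 2
g(11) = mex{0,1} = 2
g(12) = mex{0,1,2} = 3
So g(12) = 3.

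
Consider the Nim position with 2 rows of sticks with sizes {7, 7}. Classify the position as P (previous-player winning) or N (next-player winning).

P-position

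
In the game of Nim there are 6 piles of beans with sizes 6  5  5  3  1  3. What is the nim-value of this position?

7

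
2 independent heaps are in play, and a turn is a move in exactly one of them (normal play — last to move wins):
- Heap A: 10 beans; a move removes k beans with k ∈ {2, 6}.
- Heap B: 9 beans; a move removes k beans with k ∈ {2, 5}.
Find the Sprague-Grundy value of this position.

For heap A, compute g(0), g(1), … with moves {2, 6}:
k:     0  1  2  3  4  5  6  7  8  9 10
g(k):  0  0  1  1  0  0  1  1  0  0  1
So g(10) = 1.
Build the Grundy sequence for heap B with g(k) = mex{g(k−s) : s ∈ {2, 5}, s ≤ k}:
g(0) = mex{} = 0
g(1) = mex{} = 0
g(2) = mex{0} = 1
g(3) = mex{0} = 1
g(4) = mex{1} = 0
g(5) = mex{0,1} = 2
g(6) = mex{0} = 1
g(7) = mex{1,2} = 0
g(8) = mex{1} = 0
g(9) = mex{0} = 1
So g(9) = 1.
By the Sprague-Grundy theorem, the Grundy value of a sum of independent games is the XOR of the component values.
Combined value = 1 ⊕ 1 = 0.

0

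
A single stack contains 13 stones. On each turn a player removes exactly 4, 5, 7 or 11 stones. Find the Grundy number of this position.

3

Build the Grundy sequence with g(k) = mex{g(k−s) : s ∈ {4, 5, 7, 11}, s ≤ k}:
k:     0  1  2  3  4  5  6  7  8  9 10 11 12 13
g(k):  0  0  0  0  1  1  1  1  2  2  2  2  3  3
So g(13) = 3.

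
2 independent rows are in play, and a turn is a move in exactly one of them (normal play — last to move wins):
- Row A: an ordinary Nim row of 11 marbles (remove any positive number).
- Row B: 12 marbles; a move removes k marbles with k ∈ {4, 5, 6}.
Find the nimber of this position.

11

Row A is a plain Nim row of size 11, so its Grundy value is 11.
Grundy values for row B (subtraction set {4, 5, 6}):
k:     0  1  2  3  4  5  6  7  8  9 10 11 12
g(k):  0  0  0  0  1  1  1  1  2  2  0  0  0
So g(12) = 0.
The value of a disjunctive sum is the nim-sum of the parts.
Combined value = 11 XOR 0 = 11.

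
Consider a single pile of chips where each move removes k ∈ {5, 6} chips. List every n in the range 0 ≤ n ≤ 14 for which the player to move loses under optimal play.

0, 1, 2, 3, 4, 11, 12, 13, 14

Compute g(0), g(1), … for moves {5, 6}:
g(0) = mex{} = 0
g(1) = mex{} = 0
g(2) = mex{} = 0
g(3) = mex{} = 0
g(4) = mex{} = 0
g(5) = mex{0} = 1
g(6) = mex{0} = 1
g(7) = mex{0} = 1
g(8) = mex{0} = 1
g(9) = mex{0} = 1
g(10) = mex{0,1} = 2
g(11) = mex{1} = 0
g(12) = mex{1} = 0
g(13) = mex{1} = 0
g(14) = mex{1} = 0
The P-positions (g = 0) in 0..14 are 0, 1, 2, 3, 4, 11, 12, 13, 14.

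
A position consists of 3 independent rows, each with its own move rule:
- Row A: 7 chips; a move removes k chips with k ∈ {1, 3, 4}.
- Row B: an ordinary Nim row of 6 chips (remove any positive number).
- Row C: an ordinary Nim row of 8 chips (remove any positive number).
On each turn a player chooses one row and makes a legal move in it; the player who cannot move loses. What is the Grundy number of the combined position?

For row A, compute g(0), g(1), … with moves {1, 3, 4}:
k:     0  1  2  3  4  5  6  7
g(k):  0  1  0  1  2  3  2  0
So g(7) = 0.
Row B is a plain Nim row of size 6, so its Grundy value is 6.
Row C is a plain Nim row of size 8, so its Grundy value is 8.
By the Sprague-Grundy theorem, the Grundy value of a sum of independent games is the XOR of the component values.
Combined value = 0 ⊕ 6 ⊕ 8 = 14.

14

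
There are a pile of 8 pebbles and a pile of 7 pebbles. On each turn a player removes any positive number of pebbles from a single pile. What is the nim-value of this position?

15

Nim-sum: 8 XOR 7 = 15.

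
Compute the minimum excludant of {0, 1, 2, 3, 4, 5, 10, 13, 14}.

The values 0, 1, 2, 3, 4, 5 are all present; 6 is the first non-negative integer missing from the set.

6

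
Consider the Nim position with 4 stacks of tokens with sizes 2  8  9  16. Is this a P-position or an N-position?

N-position

Nim-sum: 2 XOR 8 XOR 9 XOR 16 = 19.
The nim-sum is 19 ≠ 0, so this is an N-position: the player to move can win.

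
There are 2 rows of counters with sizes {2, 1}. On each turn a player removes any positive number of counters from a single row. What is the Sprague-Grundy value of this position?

3

Bitwise XOR of the heap sizes:
  10  (2)
  01  (1)
  --
  11  (3)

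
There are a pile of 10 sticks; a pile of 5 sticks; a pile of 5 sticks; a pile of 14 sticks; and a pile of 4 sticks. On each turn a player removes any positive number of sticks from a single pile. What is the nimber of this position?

0

Compute the nim-sum pairwise:
10 ^ 5 = 15
15 ^ 5 = 10
10 ^ 14 = 4
4 ^ 4 = 0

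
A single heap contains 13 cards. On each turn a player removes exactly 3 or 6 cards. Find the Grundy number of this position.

1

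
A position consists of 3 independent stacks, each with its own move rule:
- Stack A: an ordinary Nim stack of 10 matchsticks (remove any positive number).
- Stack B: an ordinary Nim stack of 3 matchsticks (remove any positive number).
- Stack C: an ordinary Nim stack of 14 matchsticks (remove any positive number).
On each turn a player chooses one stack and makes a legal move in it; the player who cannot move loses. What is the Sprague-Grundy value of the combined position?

7

Stack A is a plain Nim stack of size 10, so its Grundy value is 10.
Stack B is a plain Nim stack of size 3, so its Grundy value is 3.
Stack C is a plain Nim stack of size 14, so its Grundy value is 14.
By the Sprague-Grundy theorem, the Grundy value of a sum of independent games is the XOR of the component values.
Combined value = 10 XOR 3 XOR 14 = 7.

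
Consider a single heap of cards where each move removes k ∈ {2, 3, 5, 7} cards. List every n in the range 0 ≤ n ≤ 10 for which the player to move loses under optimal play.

0, 1, 9, 10

Build the Grundy sequence with g(k) = mex{g(k−s) : s ∈ {2, 3, 5, 7}, s ≤ k}:
k:     0  1  2  3  4  5  6  7  8  9 10
g(k):  0  0  1  1  2  2  3  3  4  0  0
The P-positions (g = 0) in 0..10 are 0, 1, 9, 10.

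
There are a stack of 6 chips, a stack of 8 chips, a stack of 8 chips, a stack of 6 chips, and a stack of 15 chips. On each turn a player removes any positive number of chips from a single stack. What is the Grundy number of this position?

Write each in binary and XOR column by column:
  0110  (6)
  1000  (8)
  1000  (8)
  0110  (6)
  1111  (15)
  ----
  1111  (15)

15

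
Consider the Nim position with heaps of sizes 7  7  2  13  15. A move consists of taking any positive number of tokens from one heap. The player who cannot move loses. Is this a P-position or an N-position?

P-position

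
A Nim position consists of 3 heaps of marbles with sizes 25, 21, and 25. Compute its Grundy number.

21

Compute the nim-sum pairwise:
25 ⊕ 21 = 12
12 ⊕ 25 = 21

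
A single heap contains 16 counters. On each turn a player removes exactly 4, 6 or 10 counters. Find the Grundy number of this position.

0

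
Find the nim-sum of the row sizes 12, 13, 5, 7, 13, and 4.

10

Bitwise XOR of the heap sizes:
  1100  (12)
  1101  (13)
  0101  (5)
  0111  (7)
  1101  (13)
  0100  (4)
  ----
  1010  (10)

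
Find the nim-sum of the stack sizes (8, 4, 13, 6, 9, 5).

11

In binary:
  1000  (8)
  0100  (4)
  1101  (13)
  0110  (6)
  1001  (9)
  0101  (5)
  ----
  1011  (11)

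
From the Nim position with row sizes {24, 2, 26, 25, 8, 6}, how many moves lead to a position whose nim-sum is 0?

3

Compute the nim-sum pairwise:
24 XOR 2 = 26
26 XOR 26 = 0
0 XOR 25 = 25
25 XOR 8 = 17
17 XOR 6 = 23
The overall nim-sum is X = 23. A row of size p has a winning move iff p XOR X < p (reduce it to p XOR X).
  24: 24 XOR 23 = 15 < 24 — winning move (to 15).
  2: 2 XOR 23 = 21 ≥ 2 — no move.
  26: 26 XOR 23 = 13 < 26 — winning move (to 13).
  25: 25 XOR 23 = 14 < 25 — winning move (to 14).
  8: 8 XOR 23 = 31 ≥ 8 — no move.
  6: 6 XOR 23 = 17 ≥ 6 — no move.
That gives 3 winning moves.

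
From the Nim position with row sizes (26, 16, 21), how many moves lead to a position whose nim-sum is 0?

In binary:
  11010  (26)
  10000  (16)
  10101  (21)
  -----
  11111  (31)
The overall nim-sum is X = 31. A row of size p has a winning move iff p XOR X < p (reduce it to p XOR X).
  26: 26 XOR 31 = 5 < 26 — winning move (to 5).
  16: 16 XOR 31 = 15 < 16 — winning move (to 15).
  21: 21 XOR 31 = 10 < 21 — winning move (to 10).
That gives 3 winning moves.

3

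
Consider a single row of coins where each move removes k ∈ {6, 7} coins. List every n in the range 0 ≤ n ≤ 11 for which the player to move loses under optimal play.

0, 1, 2, 3, 4, 5

Compute g(0), g(1), … for moves {6, 7}:
k:     0  1  2  3  4  5  6  7  8  9 10 11
g(k):  0  0  0  0  0  0  1  1  1  1  1  1
The P-positions (g = 0) in 0..11 are 0, 1, 2, 3, 4, 5.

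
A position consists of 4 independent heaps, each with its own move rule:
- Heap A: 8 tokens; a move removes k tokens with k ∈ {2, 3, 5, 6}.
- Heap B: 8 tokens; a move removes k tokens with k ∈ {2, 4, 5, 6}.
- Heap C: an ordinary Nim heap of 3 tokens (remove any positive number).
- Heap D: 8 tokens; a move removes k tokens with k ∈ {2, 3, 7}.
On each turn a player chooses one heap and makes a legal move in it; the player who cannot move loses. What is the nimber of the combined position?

Build the Grundy sequence for heap A with g(k) = mex{g(k−s) : s ∈ {2, 3, 5, 6}, s ≤ k}:
k:     0  1  2  3  4  5  6  7  8
g(k):  0  0  1  1  2  2  3  3  0
So g(8) = 0.
For heap B, compute g(0), g(1), … with moves {2, 4, 5, 6}:
g(0) = mex{} = 0
g(1) = mex{} = 0
g(2) = mex{0} = 1
g(3) = mex{0} = 1
g(4) = mex{0,1} = 2
g(5) = mex{0,1} = 2
g(6) = mex{0,1,2} = 3
g(7) = mex{0,1,2} = 3
g(8) = mex{1,2,3} = 0
So g(8) = 0.
Heap C is a plain Nim heap of size 3, so its Grundy value is 3.
Build the Grundy sequence for heap D with g(k) = mex{g(k−s) : s ∈ {2, 3, 7}, s ≤ k}:
k:     0  1  2  3  4  5  6  7  8
g(k):  0  0  1  1  2  0  0  1  1
So g(8) = 1.
By the Sprague-Grundy theorem, the Grundy value of a sum of independent games is the XOR of the component values.
Combined value = 0 ⊕ 0 ⊕ 3 ⊕ 1 = 2.

2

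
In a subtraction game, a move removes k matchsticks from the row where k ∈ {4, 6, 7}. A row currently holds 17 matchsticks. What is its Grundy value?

1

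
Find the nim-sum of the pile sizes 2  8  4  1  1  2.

12

In binary:
  0010  (2)
  1000  (8)
  0100  (4)
  0001  (1)
  0001  (1)
  0010  (2)
  ----
  1100  (12)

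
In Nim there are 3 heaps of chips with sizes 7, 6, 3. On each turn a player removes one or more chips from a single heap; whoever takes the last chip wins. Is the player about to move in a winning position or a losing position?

Winning position

Nim-sum: 7 ^ 6 ^ 3 = 2.
The nim-sum is 2 ≠ 0, so this is an N-position: the player to move can win.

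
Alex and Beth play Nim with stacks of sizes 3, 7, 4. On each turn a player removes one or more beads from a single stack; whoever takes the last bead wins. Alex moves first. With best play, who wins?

Nim-sum: 3 ⊕ 7 ⊕ 4 = 0.
The nim-sum is 0, so this is a P-position: the player to move is in a losing position under optimal play; Alex is about to move from it and so loses — Beth wins.

Beth wins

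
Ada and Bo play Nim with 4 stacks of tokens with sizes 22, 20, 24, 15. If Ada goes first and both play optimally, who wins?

Ada wins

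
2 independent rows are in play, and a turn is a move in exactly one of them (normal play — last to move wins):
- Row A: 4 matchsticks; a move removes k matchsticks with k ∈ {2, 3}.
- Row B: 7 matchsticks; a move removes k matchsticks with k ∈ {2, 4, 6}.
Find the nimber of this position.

1

For row A, compute g(0), g(1), … with moves {2, 3}:
k:     0  1  2  3  4
g(k):  0  0  1  1  2
So g(4) = 2.
Build the Grundy sequence for row B with g(k) = mex{g(k−s) : s ∈ {2, 4, 6}, s ≤ k}:
g(0) = mex{} = 0
g(1) = mex{} = 0
g(2) = mex{0} = 1
g(3) = mex{0} = 1
g(4) = mex{0,1} = 2
g(5) = mex{0,1} = 2
g(6) = mex{0,1,2} = 3
g(7) = mex{0,1,2} = 3
So g(7) = 3.
The value of a disjunctive sum is the nim-sum of the parts.
Combined value = 2 XOR 3 = 1.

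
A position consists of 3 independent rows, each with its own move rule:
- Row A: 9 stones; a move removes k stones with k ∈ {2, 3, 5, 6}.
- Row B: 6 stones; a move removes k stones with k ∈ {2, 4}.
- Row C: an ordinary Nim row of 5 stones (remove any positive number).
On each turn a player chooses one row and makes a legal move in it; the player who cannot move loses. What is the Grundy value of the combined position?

For row A, compute g(0), g(1), … with moves {2, 3, 5, 6}:
k:     0  1  2  3  4  5  6  7  8  9
g(k):  0  0  1  1  2  2  3  3  0  0
So g(9) = 0.
For row B, compute g(0), g(1), … with moves {2, 4}:
g(0) = mex{} = 0
g(1) = mex{} = 0
g(2) = mex{0} = 1
g(3) = mex{0} = 1
g(4) = mex{0,1} = 2
g(5) = mex{0,1} = 2
g(6) = mex{1,2} = 0
So g(6) = 0.
Row C is a plain Nim row of size 5, so its Grundy value is 5.
The value of a disjunctive sum is the nim-sum of the parts.
Combined value = 0 ⊕ 0 ⊕ 5 = 5.

5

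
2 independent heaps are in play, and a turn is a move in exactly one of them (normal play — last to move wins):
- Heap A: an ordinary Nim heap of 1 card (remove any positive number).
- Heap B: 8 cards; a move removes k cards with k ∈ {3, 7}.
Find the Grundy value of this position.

Heap A is a plain Nim heap of size 1, so its Grundy value is 1.
For heap B, compute g(0), g(1), … with moves {3, 7}:
k:     0  1  2  3  4  5  6  7  8
g(k):  0  0  0  1  1  1  0  2  2
So g(8) = 2.
By the Sprague-Grundy theorem, the Grundy value of a sum of independent games is the XOR of the component values.
Combined value = 1 ⊕ 2 = 3.

3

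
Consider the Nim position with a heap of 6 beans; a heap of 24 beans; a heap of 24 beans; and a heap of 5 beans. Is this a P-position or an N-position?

Nim-sum: 6 ^ 24 ^ 24 ^ 5 = 3.
The nim-sum is 3 ≠ 0, so this is an N-position: the player to move can win.

N-position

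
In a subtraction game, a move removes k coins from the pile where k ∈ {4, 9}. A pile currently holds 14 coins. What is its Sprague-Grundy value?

0

Build the Grundy sequence with g(k) = mex{g(k−s) : s ∈ {4, 9}, s ≤ k}:
g(0) = mex{} = 0
g(1) = mex{} = 0
g(2) = mex{} = 0
g(3) = mex{} = 0
g(4) = mex{0} = 1
g(5) = mex{0} = 1
g(6) = mex{0} = 1
g(7) = mex{0} = 1
g(8) = mex{1} = 0
g(9) = mex{0,1} = 2
g(10) = mex{0,1} = 2
g(11) = mex{0,1} = 2
g(12) = mex{0} = 1
g(13) = mex{1,2} = 0
g(14) = mex{1,2} = 0
So g(14) = 0.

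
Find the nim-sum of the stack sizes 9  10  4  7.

0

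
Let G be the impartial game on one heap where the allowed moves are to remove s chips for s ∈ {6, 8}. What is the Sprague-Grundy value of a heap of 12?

Grundy values for subtraction set {6, 8}:
k:     0  1  2  3  4  5  6  7  8  9 10 11 12
g(k):  0  0  0  0  0  0  1  1  1  1  1  1  2
So g(12) = 2.

2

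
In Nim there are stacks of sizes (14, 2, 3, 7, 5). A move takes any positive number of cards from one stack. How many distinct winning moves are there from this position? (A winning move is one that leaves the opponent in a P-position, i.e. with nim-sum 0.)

1

Compute the nim-sum pairwise:
14 ⊕ 2 = 12
12 ⊕ 3 = 15
15 ⊕ 7 = 8
8 ⊕ 5 = 13
The overall nim-sum is X = 13. A stack of size p has a winning move iff p XOR X < p (reduce it to p XOR X).
  14: 14 XOR 13 = 3 < 14 — winning move (to 3).
  2: 2 XOR 13 = 15 ≥ 2 — no move.
  3: 3 XOR 13 = 14 ≥ 3 — no move.
  7: 7 XOR 13 = 10 ≥ 7 — no move.
  5: 5 XOR 13 = 8 ≥ 5 — no move.
That gives 1 winning move.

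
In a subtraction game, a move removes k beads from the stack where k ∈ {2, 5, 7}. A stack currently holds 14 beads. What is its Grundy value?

Compute g(0), g(1), … for moves {2, 5, 7}:
k:     0  1  2  3  4  5  6  7  8  9 10 11 12 13 14
g(k):  0  0  1  1  0  2  1  3  2  2  0  3  1  0  0
So g(14) = 0.

0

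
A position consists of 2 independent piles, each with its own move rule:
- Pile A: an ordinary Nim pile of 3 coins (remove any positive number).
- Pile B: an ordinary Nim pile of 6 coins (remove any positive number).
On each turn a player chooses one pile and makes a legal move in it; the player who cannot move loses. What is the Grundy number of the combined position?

5

Pile A is a plain Nim pile of size 3, so its Grundy value is 3.
Pile B is a plain Nim pile of size 6, so its Grundy value is 6.
The value of a disjunctive sum is the nim-sum of the parts.
Combined value = 3 XOR 6 = 5.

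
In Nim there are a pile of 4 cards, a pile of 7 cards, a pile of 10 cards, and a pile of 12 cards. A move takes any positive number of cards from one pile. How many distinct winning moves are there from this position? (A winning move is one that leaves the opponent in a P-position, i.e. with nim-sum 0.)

Write each in binary and XOR column by column:
  0100  (4)
  0111  (7)
  1010  (10)
  1100  (12)
  ----
  0101  (5)
The overall nim-sum is X = 5. A pile of size p has a winning move iff p XOR X < p (reduce it to p XOR X).
  4: 4 XOR 5 = 1 < 4 — winning move (to 1).
  7: 7 XOR 5 = 2 < 7 — winning move (to 2).
  10: 10 XOR 5 = 15 ≥ 10 — no move.
  12: 12 XOR 5 = 9 < 12 — winning move (to 9).
That gives 3 winning moves.

3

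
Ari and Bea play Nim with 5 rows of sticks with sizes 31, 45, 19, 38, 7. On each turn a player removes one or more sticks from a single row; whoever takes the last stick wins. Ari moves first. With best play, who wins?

Bea wins

In binary:
  011111  (31)
  101101  (45)
  010011  (19)
  100110  (38)
  000111  (7)
  ------
  000000  (0)
The nim-sum is 0, so this is a P-position: the player to move is in a losing position under optimal play; Ari is about to move from it and so loses — Bea wins.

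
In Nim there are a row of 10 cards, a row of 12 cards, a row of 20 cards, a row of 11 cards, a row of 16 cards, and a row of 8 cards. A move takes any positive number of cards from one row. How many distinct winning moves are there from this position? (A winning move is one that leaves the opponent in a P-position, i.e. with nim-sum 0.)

1

Write each in binary and XOR column by column:
  01010  (10)
  01100  (12)
  10100  (20)
  01011  (11)
  10000  (16)
  01000  (8)
  -----
  00001  (1)
The overall nim-sum is X = 1. A row of size p has a winning move iff p XOR X < p (reduce it to p XOR X).
  10: 10 XOR 1 = 11 ≥ 10 — no move.
  12: 12 XOR 1 = 13 ≥ 12 — no move.
  20: 20 XOR 1 = 21 ≥ 20 — no move.
  11: 11 XOR 1 = 10 < 11 — winning move (to 10).
  16: 16 XOR 1 = 17 ≥ 16 — no move.
  8: 8 XOR 1 = 9 ≥ 8 — no move.
That gives 1 winning move.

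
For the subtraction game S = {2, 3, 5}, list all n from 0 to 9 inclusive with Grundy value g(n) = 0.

Grundy values for subtraction set {2, 3, 5}:
k:     0  1  2  3  4  5  6  7  8  9
g(k):  0  0  1  1  2  2  3  0  0  1
The P-positions (g = 0) in 0..9 are 0, 1, 7, 8.

0, 1, 7, 8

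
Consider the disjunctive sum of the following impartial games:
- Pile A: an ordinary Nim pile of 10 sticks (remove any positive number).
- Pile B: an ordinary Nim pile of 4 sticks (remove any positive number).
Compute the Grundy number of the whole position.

Pile A is a plain Nim pile of size 10, so its Grundy value is 10.
Pile B is a plain Nim pile of size 4, so its Grundy value is 4.
The value of a disjunctive sum is the nim-sum of the parts.
Combined value = 10 XOR 4 = 14.

14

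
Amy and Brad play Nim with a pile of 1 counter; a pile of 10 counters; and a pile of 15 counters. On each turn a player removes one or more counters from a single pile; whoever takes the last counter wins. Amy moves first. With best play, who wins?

Amy wins

In binary:
  0001  (1)
  1010  (10)
  1111  (15)
  ----
  0100  (4)
The nim-sum is 4 ≠ 0, so this is an N-position: the player to move can win; Amy has a winning move.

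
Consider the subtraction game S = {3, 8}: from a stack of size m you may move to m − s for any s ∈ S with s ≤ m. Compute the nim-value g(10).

Grundy values for subtraction set {3, 8}:
k:     0  1  2  3  4  5  6  7  8  9 10
g(k):  0  0  0  1  1  1  0  0  2  1  1
So g(10) = 1.

1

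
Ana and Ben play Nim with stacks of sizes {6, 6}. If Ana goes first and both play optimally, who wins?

Compute the nim-sum pairwise:
6 ^ 6 = 0
The nim-sum is 0, so this is a P-position: the player to move is in a losing position under optimal play; Ana is about to move from it and so loses — Ben wins.

Ben wins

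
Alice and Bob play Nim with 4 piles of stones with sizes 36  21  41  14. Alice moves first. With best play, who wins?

Nim-sum: 36 ^ 21 ^ 41 ^ 14 = 22.
The nim-sum is 22 ≠ 0, so this is an N-position: the player to move can win; Alice has a winning move.

Alice wins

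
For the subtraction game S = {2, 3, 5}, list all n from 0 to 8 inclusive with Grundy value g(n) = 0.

Build the Grundy sequence with g(k) = mex{g(k−s) : s ∈ {2, 3, 5}, s ≤ k}:
g(0) = mex{} = 0
g(1) = mex{} = 0
g(2) = mex{0} = 1
g(3) = mex{0} = 1
g(4) = mex{0,1} = 2
g(5) = mex{0,1} = 2
g(6) = mex{0,1,2} = 3
g(7) = mex{1,2} = 0
g(8) = mex{1,2,3} = 0
The P-positions (g = 0) in 0..8 are 0, 1, 7, 8.

0, 1, 7, 8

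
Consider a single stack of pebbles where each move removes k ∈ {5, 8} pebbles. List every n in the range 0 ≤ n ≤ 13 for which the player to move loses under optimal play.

0, 1, 2, 3, 4, 13

Compute g(0), g(1), … for moves {5, 8}:
g(0) = mex{} = 0
g(1) = mex{} = 0
g(2) = mex{} = 0
g(3) = mex{} = 0
g(4) = mex{} = 0
g(5) = mex{0} = 1
g(6) = mex{0} = 1
g(7) = mex{0} = 1
g(8) = mex{0} = 1
g(9) = mex{0} = 1
g(10) = mex{0,1} = 2
g(11) = mex{0,1} = 2
g(12) = mex{0,1} = 2
g(13) = mex{1} = 0
The P-positions (g = 0) in 0..13 are 0, 1, 2, 3, 4, 13.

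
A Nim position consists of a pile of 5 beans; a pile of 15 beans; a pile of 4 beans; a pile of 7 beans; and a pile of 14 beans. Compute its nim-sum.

Nim-sum: 5 ^ 15 ^ 4 ^ 7 ^ 14 = 7.

7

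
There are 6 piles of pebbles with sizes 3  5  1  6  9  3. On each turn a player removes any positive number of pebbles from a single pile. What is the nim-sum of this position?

In binary:
  0011  (3)
  0101  (5)
  0001  (1)
  0110  (6)
  1001  (9)
  0011  (3)
  ----
  1011  (11)

11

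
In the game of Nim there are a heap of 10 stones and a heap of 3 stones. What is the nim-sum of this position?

9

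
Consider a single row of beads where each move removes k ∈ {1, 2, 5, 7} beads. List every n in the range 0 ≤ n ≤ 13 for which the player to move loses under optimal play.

0, 3, 6, 9, 12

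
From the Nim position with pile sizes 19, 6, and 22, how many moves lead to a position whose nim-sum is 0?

3

Nim-sum: 19 XOR 6 XOR 22 = 3.
The overall nim-sum is X = 3. A pile of size p has a winning move iff p XOR X < p (reduce it to p XOR X).
  19: 19 XOR 3 = 16 < 19 — winning move (to 16).
  6: 6 XOR 3 = 5 < 6 — winning move (to 5).
  22: 22 XOR 3 = 21 < 22 — winning move (to 21).
That gives 3 winning moves.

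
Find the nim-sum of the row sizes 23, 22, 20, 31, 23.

29

Write each in binary and XOR column by column:
  10111  (23)
  10110  (22)
  10100  (20)
  11111  (31)
  10111  (23)
  -----
  11101  (29)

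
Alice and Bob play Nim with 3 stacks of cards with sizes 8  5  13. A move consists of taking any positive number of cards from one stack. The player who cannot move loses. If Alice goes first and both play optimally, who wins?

Compute the nim-sum pairwise:
8 ⊕ 5 = 13
13 ⊕ 13 = 0
The nim-sum is 0, so this is a P-position: the player to move is in a losing position under optimal play; Alice is about to move from it and so loses — Bob wins.

Bob wins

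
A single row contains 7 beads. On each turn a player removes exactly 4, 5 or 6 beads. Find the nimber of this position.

1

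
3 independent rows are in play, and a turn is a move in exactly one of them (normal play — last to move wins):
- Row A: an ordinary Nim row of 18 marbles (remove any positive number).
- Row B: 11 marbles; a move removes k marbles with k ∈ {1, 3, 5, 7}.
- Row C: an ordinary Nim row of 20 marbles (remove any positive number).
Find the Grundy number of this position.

Row A is a plain Nim row of size 18, so its Grundy value is 18.
Build the Grundy sequence for row B with g(k) = mex{g(k−s) : s ∈ {1, 3, 5, 7}, s ≤ k}:
k:     0  1  2  3  4  5  6  7  8  9 10 11
g(k):  0  1  0  1  0  1  0  1  0  1  0  1
So g(11) = 1.
Row C is a plain Nim row of size 20, so its Grundy value is 20.
By the Sprague-Grundy theorem, the Grundy value of a sum of independent games is the XOR of the component values.
Combined value = 18 XOR 1 XOR 20 = 7.

7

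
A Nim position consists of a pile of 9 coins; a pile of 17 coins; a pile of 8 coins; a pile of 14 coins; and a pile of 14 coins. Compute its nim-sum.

16

Compute the nim-sum pairwise:
9 XOR 17 = 24
24 XOR 8 = 16
16 XOR 14 = 30
30 XOR 14 = 16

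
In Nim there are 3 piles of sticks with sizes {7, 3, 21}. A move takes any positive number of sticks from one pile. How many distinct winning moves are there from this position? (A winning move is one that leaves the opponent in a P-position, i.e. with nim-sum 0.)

Nim-sum: 7 ⊕ 3 ⊕ 21 = 17.
The overall nim-sum is X = 17. A pile of size p has a winning move iff p XOR X < p (reduce it to p XOR X).
  7: 7 XOR 17 = 22 ≥ 7 — no move.
  3: 3 XOR 17 = 18 ≥ 3 — no move.
  21: 21 XOR 17 = 4 < 21 — winning move (to 4).
That gives 1 winning move.

1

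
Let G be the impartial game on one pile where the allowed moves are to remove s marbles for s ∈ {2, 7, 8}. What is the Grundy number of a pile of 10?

Grundy values for subtraction set {2, 7, 8}:
k:     0  1  2  3  4  5  6  7  8  9 10
g(k):  0  0  1  1  0  0  1  1  2  2  0
So g(10) = 0.

0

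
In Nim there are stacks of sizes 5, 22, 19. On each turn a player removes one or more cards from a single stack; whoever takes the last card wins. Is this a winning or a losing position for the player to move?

Nim-sum: 5 ^ 22 ^ 19 = 0.
The nim-sum is 0, so this is a P-position: the player to move is in a losing position under optimal play.

Losing position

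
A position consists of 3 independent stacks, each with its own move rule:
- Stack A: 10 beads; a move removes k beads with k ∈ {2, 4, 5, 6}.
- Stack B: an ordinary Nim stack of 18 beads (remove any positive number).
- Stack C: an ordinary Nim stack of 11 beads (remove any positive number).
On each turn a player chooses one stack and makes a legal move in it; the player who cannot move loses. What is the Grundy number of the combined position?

24

Grundy values for stack A (subtraction set {2, 4, 5, 6}):
k:     0  1  2  3  4  5  6  7  8  9 10
g(k):  0  0  1  1  2  2  3  3  0  0  1
So g(10) = 1.
Stack B is a plain Nim stack of size 18, so its Grundy value is 18.
Stack C is a plain Nim stack of size 11, so its Grundy value is 11.
By the Sprague-Grundy theorem, the Grundy value of a sum of independent games is the XOR of the component values.
Combined value = 1 ⊕ 18 ⊕ 11 = 24.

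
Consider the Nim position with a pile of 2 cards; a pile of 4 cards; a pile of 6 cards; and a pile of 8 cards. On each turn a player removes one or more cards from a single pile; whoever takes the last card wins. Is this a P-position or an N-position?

Nim-sum: 2 ^ 4 ^ 6 ^ 8 = 8.
The nim-sum is 8 ≠ 0, so this is an N-position: the player to move can win.

N-position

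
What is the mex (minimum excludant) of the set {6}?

0

0 is not in the set, so the mex is 0.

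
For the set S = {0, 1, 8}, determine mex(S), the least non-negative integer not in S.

2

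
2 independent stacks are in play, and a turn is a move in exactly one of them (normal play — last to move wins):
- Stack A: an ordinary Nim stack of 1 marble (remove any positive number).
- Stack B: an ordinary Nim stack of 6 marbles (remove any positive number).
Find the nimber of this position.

Stack A is a plain Nim stack of size 1, so its Grundy value is 1.
Stack B is a plain Nim stack of size 6, so its Grundy value is 6.
By the Sprague-Grundy theorem, the Grundy value of a sum of independent games is the XOR of the component values.
Combined value = 1 ⊕ 6 = 7.

7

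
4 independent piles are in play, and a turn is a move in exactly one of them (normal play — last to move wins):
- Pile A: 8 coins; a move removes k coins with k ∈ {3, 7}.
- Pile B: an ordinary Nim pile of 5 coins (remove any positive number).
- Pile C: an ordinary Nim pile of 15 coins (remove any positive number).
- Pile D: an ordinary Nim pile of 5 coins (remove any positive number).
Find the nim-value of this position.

For pile A, compute g(0), g(1), … with moves {3, 7}:
k:     0  1  2  3  4  5  6  7  8
g(k):  0  0  0  1  1  1  0  2  2
So g(8) = 2.
Pile B is a plain Nim pile of size 5, so its Grundy value is 5.
Pile C is a plain Nim pile of size 15, so its Grundy value is 15.
Pile D is a plain Nim pile of size 5, so its Grundy value is 5.
The value of a disjunctive sum is the nim-sum of the parts.
Combined value = 2 ⊕ 5 ⊕ 15 ⊕ 5 = 13.

13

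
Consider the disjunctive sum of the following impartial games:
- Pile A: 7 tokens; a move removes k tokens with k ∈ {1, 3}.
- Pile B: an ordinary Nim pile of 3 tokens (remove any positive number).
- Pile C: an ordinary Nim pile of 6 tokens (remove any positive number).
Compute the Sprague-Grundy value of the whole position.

4

For pile A, compute g(0), g(1), … with moves {1, 3}:
k:     0  1  2  3  4  5  6  7
g(k):  0  1  0  1  0  1  0  1
So g(7) = 1.
Pile B is a plain Nim pile of size 3, so its Grundy value is 3.
Pile C is a plain Nim pile of size 6, so its Grundy value is 6.
By the Sprague-Grundy theorem, the Grundy value of a sum of independent games is the XOR of the component values.
Combined value = 1 XOR 3 XOR 6 = 4.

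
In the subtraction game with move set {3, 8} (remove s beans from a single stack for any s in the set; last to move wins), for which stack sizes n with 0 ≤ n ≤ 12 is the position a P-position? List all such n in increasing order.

0, 1, 2, 6, 7, 11, 12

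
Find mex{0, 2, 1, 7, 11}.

3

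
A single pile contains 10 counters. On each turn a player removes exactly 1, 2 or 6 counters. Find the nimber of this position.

0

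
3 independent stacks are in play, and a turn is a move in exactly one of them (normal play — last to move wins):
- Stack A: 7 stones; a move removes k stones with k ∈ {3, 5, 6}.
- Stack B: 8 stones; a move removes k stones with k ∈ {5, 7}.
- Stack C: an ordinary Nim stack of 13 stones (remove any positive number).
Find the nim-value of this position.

14

Build the Grundy sequence for stack A with g(k) = mex{g(k−s) : s ∈ {3, 5, 6}, s ≤ k}:
g(0) = mex{} = 0
g(1) = mex{} = 0
g(2) = mex{} = 0
g(3) = mex{0} = 1
g(4) = mex{0} = 1
g(5) = mex{0} = 1
g(6) = mex{0,1} = 2
g(7) = mex{0,1} = 2
So g(7) = 2.
Grundy values for stack B (subtraction set {5, 7}):
k:     0  1  2  3  4  5  6  7  8
g(k):  0  0  0  0  0  1  1  1  1
So g(8) = 1.
Stack C is a plain Nim stack of size 13, so its Grundy value is 13.
The value of a disjunctive sum is the nim-sum of the parts.
Combined value = 2 XOR 1 XOR 13 = 14.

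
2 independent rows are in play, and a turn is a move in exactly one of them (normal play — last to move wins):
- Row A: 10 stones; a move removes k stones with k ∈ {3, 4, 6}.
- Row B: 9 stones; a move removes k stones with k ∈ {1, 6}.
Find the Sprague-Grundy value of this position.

Build the Grundy sequence for row A with g(k) = mex{g(k−s) : s ∈ {3, 4, 6}, s ≤ k}:
g(0) = mex{} = 0
g(1) = mex{} = 0
g(2) = mex{} = 0
g(3) = mex{0} = 1
g(4) = mex{0} = 1
g(5) = mex{0} = 1
g(6) = mex{0,1} = 2
g(7) = mex{0,1} = 2
g(8) = mex{0,1} = 2
g(9) = mex{1,2} = 0
g(10) = mex{1,2} = 0
So g(10) = 0.
For row B, compute g(0), g(1), … with moves {1, 6}:
k:     0  1  2  3  4  5  6  7  8  9
g(k):  0  1  0  1  0  1  2  0  1  0
So g(9) = 0.
The value of a disjunctive sum is the nim-sum of the parts.
Combined value = 0 ⊕ 0 = 0.

0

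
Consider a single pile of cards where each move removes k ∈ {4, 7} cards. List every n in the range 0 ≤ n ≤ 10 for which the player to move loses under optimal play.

0, 1, 2, 3

Grundy values for subtraction set {4, 7}:
k:     0  1  2  3  4  5  6  7  8  9 10
g(k):  0  0  0  0  1  1  1  1  2  2  2
The P-positions (g = 0) in 0..10 are 0, 1, 2, 3.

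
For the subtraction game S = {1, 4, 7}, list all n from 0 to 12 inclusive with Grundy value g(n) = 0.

0, 2, 5, 8, 10

Grundy values for subtraction set {1, 4, 7}:
g(0) = mex{} = 0
g(1) = mex{0} = 1
g(2) = mex{1} = 0
g(3) = mex{0} = 1
g(4) = mex{0,1} = 2
g(5) = mex{1,2} = 0
g(6) = mex{0} = 1
g(7) = mex{0,1} = 2
g(8) = mex{1,2} = 0
g(9) = mex{0} = 1
g(10) = mex{1} = 0
g(11) = mex{0,2} = 1
g(12) = mex{0,1} = 2
The P-positions (g = 0) in 0..12 are 0, 2, 5, 8, 10.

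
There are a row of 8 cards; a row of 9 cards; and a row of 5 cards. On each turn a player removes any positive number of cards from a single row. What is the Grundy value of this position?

4

Compute the nim-sum pairwise:
8 ^ 9 = 1
1 ^ 5 = 4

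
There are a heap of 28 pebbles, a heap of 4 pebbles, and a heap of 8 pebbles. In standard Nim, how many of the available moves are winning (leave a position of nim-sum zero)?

1

Compute the nim-sum pairwise:
28 XOR 4 = 24
24 XOR 8 = 16
The overall nim-sum is X = 16. A heap of size p has a winning move iff p XOR X < p (reduce it to p XOR X).
  28: 28 XOR 16 = 12 < 28 — winning move (to 12).
  4: 4 XOR 16 = 20 ≥ 4 — no move.
  8: 8 XOR 16 = 24 ≥ 8 — no move.
That gives 1 winning move.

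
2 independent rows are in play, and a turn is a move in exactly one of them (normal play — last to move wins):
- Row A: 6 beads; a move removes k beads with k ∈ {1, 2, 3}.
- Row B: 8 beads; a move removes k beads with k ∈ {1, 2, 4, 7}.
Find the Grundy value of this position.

0

Grundy values for row A (subtraction set {1, 2, 3}):
g(0) = mex{} = 0
g(1) = mex{0} = 1
g(2) = mex{0,1} = 2
g(3) = mex{0,1,2} = 3
g(4) = mex{1,2,3} = 0
g(5) = mex{0,2,3} = 1
g(6) = mex{0,1,3} = 2
So g(6) = 2.
For row B, compute g(0), g(1), … with moves {1, 2, 4, 7}:
k:     0  1  2  3  4  5  6  7  8
g(k):  0  1  2  0  1  2  0  1  2
So g(8) = 2.
The value of a disjunctive sum is the nim-sum of the parts.
Combined value = 2 XOR 2 = 0.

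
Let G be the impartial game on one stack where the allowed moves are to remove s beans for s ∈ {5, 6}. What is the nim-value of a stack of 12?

0

Build the Grundy sequence with g(k) = mex{g(k−s) : s ∈ {5, 6}, s ≤ k}:
k:     0  1  2  3  4  5  6  7  8  9 10 11 12
g(k):  0  0  0  0  0  1  1  1  1  1  2  0  0
So g(12) = 0.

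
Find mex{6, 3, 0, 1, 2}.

The values 0, 1, 2, 3 are all present; 4 is the first non-negative integer missing from the set.

4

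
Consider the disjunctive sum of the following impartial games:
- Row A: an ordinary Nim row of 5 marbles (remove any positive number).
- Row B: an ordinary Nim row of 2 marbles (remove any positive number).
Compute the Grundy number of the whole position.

7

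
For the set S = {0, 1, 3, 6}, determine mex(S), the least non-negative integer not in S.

2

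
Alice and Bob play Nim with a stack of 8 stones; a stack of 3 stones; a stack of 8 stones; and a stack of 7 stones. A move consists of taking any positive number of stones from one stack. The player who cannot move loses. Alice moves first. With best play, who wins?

Compute the nim-sum pairwise:
8 ⊕ 3 = 11
11 ⊕ 8 = 3
3 ⊕ 7 = 4
The nim-sum is 4 ≠ 0, so this is an N-position: the player to move can win; Alice has a winning move.

Alice wins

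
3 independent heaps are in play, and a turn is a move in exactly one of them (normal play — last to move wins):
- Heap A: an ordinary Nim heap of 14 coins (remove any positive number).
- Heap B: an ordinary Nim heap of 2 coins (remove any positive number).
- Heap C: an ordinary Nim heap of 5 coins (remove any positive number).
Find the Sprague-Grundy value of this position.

9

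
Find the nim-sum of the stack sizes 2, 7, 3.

Compute the nim-sum pairwise:
2 ⊕ 7 = 5
5 ⊕ 3 = 6

6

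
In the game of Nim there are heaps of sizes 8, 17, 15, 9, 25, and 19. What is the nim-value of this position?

Nim-sum: 8 XOR 17 XOR 15 XOR 9 XOR 25 XOR 19 = 21.

21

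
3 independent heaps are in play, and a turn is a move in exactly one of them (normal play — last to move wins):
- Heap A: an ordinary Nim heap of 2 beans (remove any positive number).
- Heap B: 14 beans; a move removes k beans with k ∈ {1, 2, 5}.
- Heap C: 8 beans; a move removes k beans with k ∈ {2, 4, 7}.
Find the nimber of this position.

1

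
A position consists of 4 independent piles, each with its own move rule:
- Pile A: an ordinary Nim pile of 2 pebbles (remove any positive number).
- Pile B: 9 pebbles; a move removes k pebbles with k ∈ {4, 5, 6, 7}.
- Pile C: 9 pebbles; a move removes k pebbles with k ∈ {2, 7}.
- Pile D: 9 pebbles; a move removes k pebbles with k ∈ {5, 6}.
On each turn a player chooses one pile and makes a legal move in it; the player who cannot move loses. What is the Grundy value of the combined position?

1

Pile A is a plain Nim pile of size 2, so its Grundy value is 2.
For pile B, compute g(0), g(1), … with moves {4, 5, 6, 7}:
g(0) = mex{} = 0
g(1) = mex{} = 0
g(2) = mex{} = 0
g(3) = mex{} = 0
g(4) = mex{0} = 1
g(5) = mex{0} = 1
g(6) = mex{0} = 1
g(7) = mex{0} = 1
g(8) = mex{0,1} = 2
g(9) = mex{0,1} = 2
So g(9) = 2.
Build the Grundy sequence for pile C with g(k) = mex{g(k−s) : s ∈ {2, 7}, s ≤ k}:
k:     0  1  2  3  4  5  6  7  8  9
g(k):  0  0  1  1  0  0  1  1  2  0
So g(9) = 0.
Grundy values for pile D (subtraction set {5, 6}):
g(0) = mex{} = 0
g(1) = mex{} = 0
g(2) = mex{} = 0
g(3) = mex{} = 0
g(4) = mex{} = 0
g(5) = mex{0} = 1
g(6) = mex{0} = 1
g(7) = mex{0} = 1
g(8) = mex{0} = 1
g(9) = mex{0} = 1
So g(9) = 1.
The value of a disjunctive sum is the nim-sum of the parts.
Combined value = 2 ⊕ 2 ⊕ 0 ⊕ 1 = 1.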